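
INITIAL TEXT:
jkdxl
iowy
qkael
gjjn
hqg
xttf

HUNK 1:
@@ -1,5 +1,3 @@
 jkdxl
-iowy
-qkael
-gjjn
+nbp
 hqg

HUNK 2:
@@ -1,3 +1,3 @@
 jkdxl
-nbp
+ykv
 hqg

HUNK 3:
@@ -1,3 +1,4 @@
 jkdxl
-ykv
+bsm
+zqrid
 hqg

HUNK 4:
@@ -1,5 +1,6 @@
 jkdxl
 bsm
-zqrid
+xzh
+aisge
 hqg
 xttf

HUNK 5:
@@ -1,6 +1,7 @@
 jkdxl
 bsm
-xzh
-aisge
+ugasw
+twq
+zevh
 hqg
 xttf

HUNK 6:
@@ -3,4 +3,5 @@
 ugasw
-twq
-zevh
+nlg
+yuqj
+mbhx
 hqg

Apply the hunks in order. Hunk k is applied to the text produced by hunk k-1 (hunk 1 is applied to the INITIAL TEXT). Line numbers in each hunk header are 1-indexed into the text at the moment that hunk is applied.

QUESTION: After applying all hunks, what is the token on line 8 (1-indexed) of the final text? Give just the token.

Answer: xttf

Derivation:
Hunk 1: at line 1 remove [iowy,qkael,gjjn] add [nbp] -> 4 lines: jkdxl nbp hqg xttf
Hunk 2: at line 1 remove [nbp] add [ykv] -> 4 lines: jkdxl ykv hqg xttf
Hunk 3: at line 1 remove [ykv] add [bsm,zqrid] -> 5 lines: jkdxl bsm zqrid hqg xttf
Hunk 4: at line 1 remove [zqrid] add [xzh,aisge] -> 6 lines: jkdxl bsm xzh aisge hqg xttf
Hunk 5: at line 1 remove [xzh,aisge] add [ugasw,twq,zevh] -> 7 lines: jkdxl bsm ugasw twq zevh hqg xttf
Hunk 6: at line 3 remove [twq,zevh] add [nlg,yuqj,mbhx] -> 8 lines: jkdxl bsm ugasw nlg yuqj mbhx hqg xttf
Final line 8: xttf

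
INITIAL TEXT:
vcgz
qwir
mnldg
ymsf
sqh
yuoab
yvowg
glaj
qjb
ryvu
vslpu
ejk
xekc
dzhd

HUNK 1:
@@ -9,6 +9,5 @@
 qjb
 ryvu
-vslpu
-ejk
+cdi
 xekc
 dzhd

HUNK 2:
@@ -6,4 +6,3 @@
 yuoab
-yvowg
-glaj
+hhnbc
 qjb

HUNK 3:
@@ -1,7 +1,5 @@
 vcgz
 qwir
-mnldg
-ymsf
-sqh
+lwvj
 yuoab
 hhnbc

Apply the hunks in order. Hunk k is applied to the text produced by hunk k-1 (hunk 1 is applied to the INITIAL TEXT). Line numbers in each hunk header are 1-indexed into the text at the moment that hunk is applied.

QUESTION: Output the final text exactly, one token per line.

Hunk 1: at line 9 remove [vslpu,ejk] add [cdi] -> 13 lines: vcgz qwir mnldg ymsf sqh yuoab yvowg glaj qjb ryvu cdi xekc dzhd
Hunk 2: at line 6 remove [yvowg,glaj] add [hhnbc] -> 12 lines: vcgz qwir mnldg ymsf sqh yuoab hhnbc qjb ryvu cdi xekc dzhd
Hunk 3: at line 1 remove [mnldg,ymsf,sqh] add [lwvj] -> 10 lines: vcgz qwir lwvj yuoab hhnbc qjb ryvu cdi xekc dzhd

Answer: vcgz
qwir
lwvj
yuoab
hhnbc
qjb
ryvu
cdi
xekc
dzhd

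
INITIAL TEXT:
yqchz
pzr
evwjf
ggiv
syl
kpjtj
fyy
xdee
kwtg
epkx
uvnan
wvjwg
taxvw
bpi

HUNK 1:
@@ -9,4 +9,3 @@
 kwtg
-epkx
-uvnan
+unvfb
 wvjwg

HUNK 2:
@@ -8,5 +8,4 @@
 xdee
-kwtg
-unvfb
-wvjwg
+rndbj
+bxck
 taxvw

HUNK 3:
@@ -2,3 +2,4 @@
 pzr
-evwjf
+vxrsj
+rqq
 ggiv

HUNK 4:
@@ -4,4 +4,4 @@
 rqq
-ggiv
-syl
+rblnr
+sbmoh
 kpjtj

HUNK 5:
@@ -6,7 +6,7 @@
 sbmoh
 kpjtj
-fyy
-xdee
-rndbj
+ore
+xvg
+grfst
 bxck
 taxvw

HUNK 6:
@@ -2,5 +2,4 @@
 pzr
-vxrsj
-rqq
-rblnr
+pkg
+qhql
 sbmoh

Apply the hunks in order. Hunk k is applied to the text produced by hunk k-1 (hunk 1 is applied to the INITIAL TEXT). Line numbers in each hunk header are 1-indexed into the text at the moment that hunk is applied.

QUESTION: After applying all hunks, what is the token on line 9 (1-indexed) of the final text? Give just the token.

Answer: grfst

Derivation:
Hunk 1: at line 9 remove [epkx,uvnan] add [unvfb] -> 13 lines: yqchz pzr evwjf ggiv syl kpjtj fyy xdee kwtg unvfb wvjwg taxvw bpi
Hunk 2: at line 8 remove [kwtg,unvfb,wvjwg] add [rndbj,bxck] -> 12 lines: yqchz pzr evwjf ggiv syl kpjtj fyy xdee rndbj bxck taxvw bpi
Hunk 3: at line 2 remove [evwjf] add [vxrsj,rqq] -> 13 lines: yqchz pzr vxrsj rqq ggiv syl kpjtj fyy xdee rndbj bxck taxvw bpi
Hunk 4: at line 4 remove [ggiv,syl] add [rblnr,sbmoh] -> 13 lines: yqchz pzr vxrsj rqq rblnr sbmoh kpjtj fyy xdee rndbj bxck taxvw bpi
Hunk 5: at line 6 remove [fyy,xdee,rndbj] add [ore,xvg,grfst] -> 13 lines: yqchz pzr vxrsj rqq rblnr sbmoh kpjtj ore xvg grfst bxck taxvw bpi
Hunk 6: at line 2 remove [vxrsj,rqq,rblnr] add [pkg,qhql] -> 12 lines: yqchz pzr pkg qhql sbmoh kpjtj ore xvg grfst bxck taxvw bpi
Final line 9: grfst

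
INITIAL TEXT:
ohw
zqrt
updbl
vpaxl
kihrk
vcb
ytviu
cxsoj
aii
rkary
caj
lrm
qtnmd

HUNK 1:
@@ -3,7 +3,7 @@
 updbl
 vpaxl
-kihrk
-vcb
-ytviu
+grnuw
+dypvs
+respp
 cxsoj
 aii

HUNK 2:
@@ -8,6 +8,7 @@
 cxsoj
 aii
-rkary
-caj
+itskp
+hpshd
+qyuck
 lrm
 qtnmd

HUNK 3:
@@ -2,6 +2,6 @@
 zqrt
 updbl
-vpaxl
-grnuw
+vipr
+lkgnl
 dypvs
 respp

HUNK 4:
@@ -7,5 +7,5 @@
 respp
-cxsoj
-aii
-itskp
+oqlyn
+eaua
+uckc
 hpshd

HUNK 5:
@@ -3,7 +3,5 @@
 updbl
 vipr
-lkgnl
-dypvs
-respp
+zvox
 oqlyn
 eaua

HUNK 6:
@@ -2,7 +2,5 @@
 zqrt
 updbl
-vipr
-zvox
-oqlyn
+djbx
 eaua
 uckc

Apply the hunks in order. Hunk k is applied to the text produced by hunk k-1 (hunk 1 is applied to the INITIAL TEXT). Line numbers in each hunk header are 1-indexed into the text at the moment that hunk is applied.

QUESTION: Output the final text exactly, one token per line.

Answer: ohw
zqrt
updbl
djbx
eaua
uckc
hpshd
qyuck
lrm
qtnmd

Derivation:
Hunk 1: at line 3 remove [kihrk,vcb,ytviu] add [grnuw,dypvs,respp] -> 13 lines: ohw zqrt updbl vpaxl grnuw dypvs respp cxsoj aii rkary caj lrm qtnmd
Hunk 2: at line 8 remove [rkary,caj] add [itskp,hpshd,qyuck] -> 14 lines: ohw zqrt updbl vpaxl grnuw dypvs respp cxsoj aii itskp hpshd qyuck lrm qtnmd
Hunk 3: at line 2 remove [vpaxl,grnuw] add [vipr,lkgnl] -> 14 lines: ohw zqrt updbl vipr lkgnl dypvs respp cxsoj aii itskp hpshd qyuck lrm qtnmd
Hunk 4: at line 7 remove [cxsoj,aii,itskp] add [oqlyn,eaua,uckc] -> 14 lines: ohw zqrt updbl vipr lkgnl dypvs respp oqlyn eaua uckc hpshd qyuck lrm qtnmd
Hunk 5: at line 3 remove [lkgnl,dypvs,respp] add [zvox] -> 12 lines: ohw zqrt updbl vipr zvox oqlyn eaua uckc hpshd qyuck lrm qtnmd
Hunk 6: at line 2 remove [vipr,zvox,oqlyn] add [djbx] -> 10 lines: ohw zqrt updbl djbx eaua uckc hpshd qyuck lrm qtnmd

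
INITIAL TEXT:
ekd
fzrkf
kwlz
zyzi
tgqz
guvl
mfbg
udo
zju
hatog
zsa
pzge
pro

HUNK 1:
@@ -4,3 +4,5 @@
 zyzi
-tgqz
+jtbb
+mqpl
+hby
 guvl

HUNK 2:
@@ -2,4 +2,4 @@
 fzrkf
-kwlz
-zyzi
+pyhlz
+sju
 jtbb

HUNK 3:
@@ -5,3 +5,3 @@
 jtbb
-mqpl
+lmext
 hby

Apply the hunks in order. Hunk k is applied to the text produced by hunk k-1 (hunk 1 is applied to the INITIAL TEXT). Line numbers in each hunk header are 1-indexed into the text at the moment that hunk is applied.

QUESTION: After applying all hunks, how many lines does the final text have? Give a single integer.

Answer: 15

Derivation:
Hunk 1: at line 4 remove [tgqz] add [jtbb,mqpl,hby] -> 15 lines: ekd fzrkf kwlz zyzi jtbb mqpl hby guvl mfbg udo zju hatog zsa pzge pro
Hunk 2: at line 2 remove [kwlz,zyzi] add [pyhlz,sju] -> 15 lines: ekd fzrkf pyhlz sju jtbb mqpl hby guvl mfbg udo zju hatog zsa pzge pro
Hunk 3: at line 5 remove [mqpl] add [lmext] -> 15 lines: ekd fzrkf pyhlz sju jtbb lmext hby guvl mfbg udo zju hatog zsa pzge pro
Final line count: 15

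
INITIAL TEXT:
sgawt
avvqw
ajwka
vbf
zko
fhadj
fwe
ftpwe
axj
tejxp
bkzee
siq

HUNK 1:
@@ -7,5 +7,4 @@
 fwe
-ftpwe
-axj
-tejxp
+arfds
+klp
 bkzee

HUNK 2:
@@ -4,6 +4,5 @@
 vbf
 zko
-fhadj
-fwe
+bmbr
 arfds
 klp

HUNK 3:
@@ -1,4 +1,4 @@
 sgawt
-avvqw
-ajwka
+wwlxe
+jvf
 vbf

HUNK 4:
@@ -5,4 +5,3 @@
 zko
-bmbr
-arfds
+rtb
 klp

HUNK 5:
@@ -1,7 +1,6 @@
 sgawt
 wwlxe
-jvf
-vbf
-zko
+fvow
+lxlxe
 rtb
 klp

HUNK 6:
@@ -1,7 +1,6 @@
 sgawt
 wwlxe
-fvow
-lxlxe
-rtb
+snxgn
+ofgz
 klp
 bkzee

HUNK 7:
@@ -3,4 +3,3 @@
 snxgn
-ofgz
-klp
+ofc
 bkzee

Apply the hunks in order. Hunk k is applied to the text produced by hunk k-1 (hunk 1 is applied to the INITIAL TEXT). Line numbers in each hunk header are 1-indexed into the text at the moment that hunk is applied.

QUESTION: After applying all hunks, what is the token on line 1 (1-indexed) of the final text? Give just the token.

Hunk 1: at line 7 remove [ftpwe,axj,tejxp] add [arfds,klp] -> 11 lines: sgawt avvqw ajwka vbf zko fhadj fwe arfds klp bkzee siq
Hunk 2: at line 4 remove [fhadj,fwe] add [bmbr] -> 10 lines: sgawt avvqw ajwka vbf zko bmbr arfds klp bkzee siq
Hunk 3: at line 1 remove [avvqw,ajwka] add [wwlxe,jvf] -> 10 lines: sgawt wwlxe jvf vbf zko bmbr arfds klp bkzee siq
Hunk 4: at line 5 remove [bmbr,arfds] add [rtb] -> 9 lines: sgawt wwlxe jvf vbf zko rtb klp bkzee siq
Hunk 5: at line 1 remove [jvf,vbf,zko] add [fvow,lxlxe] -> 8 lines: sgawt wwlxe fvow lxlxe rtb klp bkzee siq
Hunk 6: at line 1 remove [fvow,lxlxe,rtb] add [snxgn,ofgz] -> 7 lines: sgawt wwlxe snxgn ofgz klp bkzee siq
Hunk 7: at line 3 remove [ofgz,klp] add [ofc] -> 6 lines: sgawt wwlxe snxgn ofc bkzee siq
Final line 1: sgawt

Answer: sgawt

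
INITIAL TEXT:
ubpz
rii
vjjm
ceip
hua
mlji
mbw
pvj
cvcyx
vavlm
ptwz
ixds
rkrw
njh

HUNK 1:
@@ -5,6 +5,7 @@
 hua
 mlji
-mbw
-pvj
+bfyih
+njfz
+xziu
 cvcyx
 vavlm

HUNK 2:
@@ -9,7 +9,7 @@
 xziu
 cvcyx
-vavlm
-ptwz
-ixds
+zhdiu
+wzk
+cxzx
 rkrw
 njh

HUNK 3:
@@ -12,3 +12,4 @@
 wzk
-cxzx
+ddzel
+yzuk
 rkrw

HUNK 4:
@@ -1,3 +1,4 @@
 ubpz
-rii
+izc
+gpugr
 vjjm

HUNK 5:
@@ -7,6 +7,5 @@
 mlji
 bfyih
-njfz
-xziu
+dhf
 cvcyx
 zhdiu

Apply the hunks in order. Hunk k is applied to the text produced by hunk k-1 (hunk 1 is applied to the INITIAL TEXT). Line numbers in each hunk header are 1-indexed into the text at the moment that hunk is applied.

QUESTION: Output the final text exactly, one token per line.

Hunk 1: at line 5 remove [mbw,pvj] add [bfyih,njfz,xziu] -> 15 lines: ubpz rii vjjm ceip hua mlji bfyih njfz xziu cvcyx vavlm ptwz ixds rkrw njh
Hunk 2: at line 9 remove [vavlm,ptwz,ixds] add [zhdiu,wzk,cxzx] -> 15 lines: ubpz rii vjjm ceip hua mlji bfyih njfz xziu cvcyx zhdiu wzk cxzx rkrw njh
Hunk 3: at line 12 remove [cxzx] add [ddzel,yzuk] -> 16 lines: ubpz rii vjjm ceip hua mlji bfyih njfz xziu cvcyx zhdiu wzk ddzel yzuk rkrw njh
Hunk 4: at line 1 remove [rii] add [izc,gpugr] -> 17 lines: ubpz izc gpugr vjjm ceip hua mlji bfyih njfz xziu cvcyx zhdiu wzk ddzel yzuk rkrw njh
Hunk 5: at line 7 remove [njfz,xziu] add [dhf] -> 16 lines: ubpz izc gpugr vjjm ceip hua mlji bfyih dhf cvcyx zhdiu wzk ddzel yzuk rkrw njh

Answer: ubpz
izc
gpugr
vjjm
ceip
hua
mlji
bfyih
dhf
cvcyx
zhdiu
wzk
ddzel
yzuk
rkrw
njh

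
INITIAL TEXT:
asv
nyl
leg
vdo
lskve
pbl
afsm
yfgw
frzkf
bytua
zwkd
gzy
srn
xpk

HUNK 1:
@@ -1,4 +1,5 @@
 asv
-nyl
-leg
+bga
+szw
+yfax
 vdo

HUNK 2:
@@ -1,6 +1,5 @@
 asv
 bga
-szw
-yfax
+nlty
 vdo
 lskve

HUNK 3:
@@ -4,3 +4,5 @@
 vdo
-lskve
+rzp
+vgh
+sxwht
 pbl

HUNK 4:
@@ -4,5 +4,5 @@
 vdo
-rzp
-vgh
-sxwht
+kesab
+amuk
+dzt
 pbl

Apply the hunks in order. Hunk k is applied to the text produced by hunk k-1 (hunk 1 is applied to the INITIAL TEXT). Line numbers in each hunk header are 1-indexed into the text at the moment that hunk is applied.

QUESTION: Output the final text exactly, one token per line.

Answer: asv
bga
nlty
vdo
kesab
amuk
dzt
pbl
afsm
yfgw
frzkf
bytua
zwkd
gzy
srn
xpk

Derivation:
Hunk 1: at line 1 remove [nyl,leg] add [bga,szw,yfax] -> 15 lines: asv bga szw yfax vdo lskve pbl afsm yfgw frzkf bytua zwkd gzy srn xpk
Hunk 2: at line 1 remove [szw,yfax] add [nlty] -> 14 lines: asv bga nlty vdo lskve pbl afsm yfgw frzkf bytua zwkd gzy srn xpk
Hunk 3: at line 4 remove [lskve] add [rzp,vgh,sxwht] -> 16 lines: asv bga nlty vdo rzp vgh sxwht pbl afsm yfgw frzkf bytua zwkd gzy srn xpk
Hunk 4: at line 4 remove [rzp,vgh,sxwht] add [kesab,amuk,dzt] -> 16 lines: asv bga nlty vdo kesab amuk dzt pbl afsm yfgw frzkf bytua zwkd gzy srn xpk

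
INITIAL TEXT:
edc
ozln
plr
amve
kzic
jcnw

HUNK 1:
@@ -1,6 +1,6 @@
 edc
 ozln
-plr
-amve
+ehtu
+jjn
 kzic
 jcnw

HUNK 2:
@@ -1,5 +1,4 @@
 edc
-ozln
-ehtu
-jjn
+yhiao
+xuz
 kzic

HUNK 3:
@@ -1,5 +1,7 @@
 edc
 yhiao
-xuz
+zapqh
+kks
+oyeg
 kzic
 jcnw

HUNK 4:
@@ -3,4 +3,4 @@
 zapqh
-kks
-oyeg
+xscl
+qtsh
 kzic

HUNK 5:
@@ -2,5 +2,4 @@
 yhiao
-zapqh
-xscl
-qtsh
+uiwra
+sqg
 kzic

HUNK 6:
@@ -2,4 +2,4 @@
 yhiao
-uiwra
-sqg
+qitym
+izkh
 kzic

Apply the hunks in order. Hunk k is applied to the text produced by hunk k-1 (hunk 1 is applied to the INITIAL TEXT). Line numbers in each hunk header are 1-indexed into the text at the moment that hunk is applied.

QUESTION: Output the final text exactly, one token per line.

Answer: edc
yhiao
qitym
izkh
kzic
jcnw

Derivation:
Hunk 1: at line 1 remove [plr,amve] add [ehtu,jjn] -> 6 lines: edc ozln ehtu jjn kzic jcnw
Hunk 2: at line 1 remove [ozln,ehtu,jjn] add [yhiao,xuz] -> 5 lines: edc yhiao xuz kzic jcnw
Hunk 3: at line 1 remove [xuz] add [zapqh,kks,oyeg] -> 7 lines: edc yhiao zapqh kks oyeg kzic jcnw
Hunk 4: at line 3 remove [kks,oyeg] add [xscl,qtsh] -> 7 lines: edc yhiao zapqh xscl qtsh kzic jcnw
Hunk 5: at line 2 remove [zapqh,xscl,qtsh] add [uiwra,sqg] -> 6 lines: edc yhiao uiwra sqg kzic jcnw
Hunk 6: at line 2 remove [uiwra,sqg] add [qitym,izkh] -> 6 lines: edc yhiao qitym izkh kzic jcnw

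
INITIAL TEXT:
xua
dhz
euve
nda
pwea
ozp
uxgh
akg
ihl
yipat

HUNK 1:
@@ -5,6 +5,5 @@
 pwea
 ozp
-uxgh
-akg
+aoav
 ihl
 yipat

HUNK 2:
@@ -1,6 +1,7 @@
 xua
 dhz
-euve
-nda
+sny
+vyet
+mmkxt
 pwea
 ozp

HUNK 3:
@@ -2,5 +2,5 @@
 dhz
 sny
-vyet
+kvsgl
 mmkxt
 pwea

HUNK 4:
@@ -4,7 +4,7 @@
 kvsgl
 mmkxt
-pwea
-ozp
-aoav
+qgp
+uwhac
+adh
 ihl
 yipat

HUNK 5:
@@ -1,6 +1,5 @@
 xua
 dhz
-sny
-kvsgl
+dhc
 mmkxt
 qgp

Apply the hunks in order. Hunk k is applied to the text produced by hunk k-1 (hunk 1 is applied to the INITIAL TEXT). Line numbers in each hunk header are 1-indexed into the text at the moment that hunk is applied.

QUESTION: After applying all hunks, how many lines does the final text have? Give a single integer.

Hunk 1: at line 5 remove [uxgh,akg] add [aoav] -> 9 lines: xua dhz euve nda pwea ozp aoav ihl yipat
Hunk 2: at line 1 remove [euve,nda] add [sny,vyet,mmkxt] -> 10 lines: xua dhz sny vyet mmkxt pwea ozp aoav ihl yipat
Hunk 3: at line 2 remove [vyet] add [kvsgl] -> 10 lines: xua dhz sny kvsgl mmkxt pwea ozp aoav ihl yipat
Hunk 4: at line 4 remove [pwea,ozp,aoav] add [qgp,uwhac,adh] -> 10 lines: xua dhz sny kvsgl mmkxt qgp uwhac adh ihl yipat
Hunk 5: at line 1 remove [sny,kvsgl] add [dhc] -> 9 lines: xua dhz dhc mmkxt qgp uwhac adh ihl yipat
Final line count: 9

Answer: 9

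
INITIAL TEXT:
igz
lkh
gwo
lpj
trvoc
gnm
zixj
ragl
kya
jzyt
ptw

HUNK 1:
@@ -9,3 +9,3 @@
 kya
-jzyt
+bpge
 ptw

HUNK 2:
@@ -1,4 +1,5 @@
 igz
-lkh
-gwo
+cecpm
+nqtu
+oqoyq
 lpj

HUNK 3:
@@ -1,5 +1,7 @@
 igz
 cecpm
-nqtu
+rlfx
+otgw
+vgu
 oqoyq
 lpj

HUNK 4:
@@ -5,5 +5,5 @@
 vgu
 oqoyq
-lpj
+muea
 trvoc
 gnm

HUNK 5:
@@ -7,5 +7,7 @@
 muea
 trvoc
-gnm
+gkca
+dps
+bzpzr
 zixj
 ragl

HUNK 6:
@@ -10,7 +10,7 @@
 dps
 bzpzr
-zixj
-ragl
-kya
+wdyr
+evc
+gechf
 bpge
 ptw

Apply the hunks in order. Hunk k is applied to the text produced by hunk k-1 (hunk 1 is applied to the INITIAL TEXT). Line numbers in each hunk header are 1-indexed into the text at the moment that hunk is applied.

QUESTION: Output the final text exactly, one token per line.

Hunk 1: at line 9 remove [jzyt] add [bpge] -> 11 lines: igz lkh gwo lpj trvoc gnm zixj ragl kya bpge ptw
Hunk 2: at line 1 remove [lkh,gwo] add [cecpm,nqtu,oqoyq] -> 12 lines: igz cecpm nqtu oqoyq lpj trvoc gnm zixj ragl kya bpge ptw
Hunk 3: at line 1 remove [nqtu] add [rlfx,otgw,vgu] -> 14 lines: igz cecpm rlfx otgw vgu oqoyq lpj trvoc gnm zixj ragl kya bpge ptw
Hunk 4: at line 5 remove [lpj] add [muea] -> 14 lines: igz cecpm rlfx otgw vgu oqoyq muea trvoc gnm zixj ragl kya bpge ptw
Hunk 5: at line 7 remove [gnm] add [gkca,dps,bzpzr] -> 16 lines: igz cecpm rlfx otgw vgu oqoyq muea trvoc gkca dps bzpzr zixj ragl kya bpge ptw
Hunk 6: at line 10 remove [zixj,ragl,kya] add [wdyr,evc,gechf] -> 16 lines: igz cecpm rlfx otgw vgu oqoyq muea trvoc gkca dps bzpzr wdyr evc gechf bpge ptw

Answer: igz
cecpm
rlfx
otgw
vgu
oqoyq
muea
trvoc
gkca
dps
bzpzr
wdyr
evc
gechf
bpge
ptw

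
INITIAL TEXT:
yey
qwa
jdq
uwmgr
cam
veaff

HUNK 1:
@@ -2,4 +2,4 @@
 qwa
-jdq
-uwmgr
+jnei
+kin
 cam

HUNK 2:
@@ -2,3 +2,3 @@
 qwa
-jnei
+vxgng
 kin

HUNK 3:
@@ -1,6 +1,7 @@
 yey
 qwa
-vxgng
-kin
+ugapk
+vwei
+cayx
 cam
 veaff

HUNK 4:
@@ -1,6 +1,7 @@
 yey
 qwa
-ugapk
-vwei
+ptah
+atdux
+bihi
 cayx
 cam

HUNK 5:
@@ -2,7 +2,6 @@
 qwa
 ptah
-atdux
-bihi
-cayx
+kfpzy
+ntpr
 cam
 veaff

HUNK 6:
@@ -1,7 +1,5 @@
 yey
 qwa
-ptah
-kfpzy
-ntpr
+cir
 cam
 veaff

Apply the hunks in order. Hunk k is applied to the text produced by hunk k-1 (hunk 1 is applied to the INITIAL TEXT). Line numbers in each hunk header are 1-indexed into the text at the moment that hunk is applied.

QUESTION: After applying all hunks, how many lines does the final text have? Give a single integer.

Answer: 5

Derivation:
Hunk 1: at line 2 remove [jdq,uwmgr] add [jnei,kin] -> 6 lines: yey qwa jnei kin cam veaff
Hunk 2: at line 2 remove [jnei] add [vxgng] -> 6 lines: yey qwa vxgng kin cam veaff
Hunk 3: at line 1 remove [vxgng,kin] add [ugapk,vwei,cayx] -> 7 lines: yey qwa ugapk vwei cayx cam veaff
Hunk 4: at line 1 remove [ugapk,vwei] add [ptah,atdux,bihi] -> 8 lines: yey qwa ptah atdux bihi cayx cam veaff
Hunk 5: at line 2 remove [atdux,bihi,cayx] add [kfpzy,ntpr] -> 7 lines: yey qwa ptah kfpzy ntpr cam veaff
Hunk 6: at line 1 remove [ptah,kfpzy,ntpr] add [cir] -> 5 lines: yey qwa cir cam veaff
Final line count: 5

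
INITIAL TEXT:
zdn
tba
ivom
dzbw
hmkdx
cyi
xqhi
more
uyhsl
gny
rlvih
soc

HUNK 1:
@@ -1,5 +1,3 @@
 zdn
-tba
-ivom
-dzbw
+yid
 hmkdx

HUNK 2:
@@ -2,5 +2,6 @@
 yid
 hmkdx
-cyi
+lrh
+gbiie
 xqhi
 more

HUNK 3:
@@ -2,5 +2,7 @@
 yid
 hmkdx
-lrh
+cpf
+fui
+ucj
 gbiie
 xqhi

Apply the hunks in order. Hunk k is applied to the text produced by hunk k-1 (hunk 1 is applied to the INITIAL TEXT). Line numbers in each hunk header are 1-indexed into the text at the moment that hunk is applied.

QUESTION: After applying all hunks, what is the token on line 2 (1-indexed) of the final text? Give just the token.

Hunk 1: at line 1 remove [tba,ivom,dzbw] add [yid] -> 10 lines: zdn yid hmkdx cyi xqhi more uyhsl gny rlvih soc
Hunk 2: at line 2 remove [cyi] add [lrh,gbiie] -> 11 lines: zdn yid hmkdx lrh gbiie xqhi more uyhsl gny rlvih soc
Hunk 3: at line 2 remove [lrh] add [cpf,fui,ucj] -> 13 lines: zdn yid hmkdx cpf fui ucj gbiie xqhi more uyhsl gny rlvih soc
Final line 2: yid

Answer: yid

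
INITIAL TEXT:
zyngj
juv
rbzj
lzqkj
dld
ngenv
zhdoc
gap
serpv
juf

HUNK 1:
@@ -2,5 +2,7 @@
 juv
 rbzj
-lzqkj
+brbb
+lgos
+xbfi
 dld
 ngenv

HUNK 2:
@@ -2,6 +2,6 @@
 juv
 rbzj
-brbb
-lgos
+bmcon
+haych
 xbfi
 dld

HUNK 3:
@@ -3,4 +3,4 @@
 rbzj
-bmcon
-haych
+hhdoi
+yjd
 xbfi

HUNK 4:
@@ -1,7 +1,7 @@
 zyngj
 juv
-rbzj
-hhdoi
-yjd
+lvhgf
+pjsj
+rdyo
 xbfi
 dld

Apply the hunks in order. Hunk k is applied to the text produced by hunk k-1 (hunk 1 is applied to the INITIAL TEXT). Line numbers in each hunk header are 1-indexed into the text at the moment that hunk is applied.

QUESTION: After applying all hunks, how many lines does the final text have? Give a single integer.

Hunk 1: at line 2 remove [lzqkj] add [brbb,lgos,xbfi] -> 12 lines: zyngj juv rbzj brbb lgos xbfi dld ngenv zhdoc gap serpv juf
Hunk 2: at line 2 remove [brbb,lgos] add [bmcon,haych] -> 12 lines: zyngj juv rbzj bmcon haych xbfi dld ngenv zhdoc gap serpv juf
Hunk 3: at line 3 remove [bmcon,haych] add [hhdoi,yjd] -> 12 lines: zyngj juv rbzj hhdoi yjd xbfi dld ngenv zhdoc gap serpv juf
Hunk 4: at line 1 remove [rbzj,hhdoi,yjd] add [lvhgf,pjsj,rdyo] -> 12 lines: zyngj juv lvhgf pjsj rdyo xbfi dld ngenv zhdoc gap serpv juf
Final line count: 12

Answer: 12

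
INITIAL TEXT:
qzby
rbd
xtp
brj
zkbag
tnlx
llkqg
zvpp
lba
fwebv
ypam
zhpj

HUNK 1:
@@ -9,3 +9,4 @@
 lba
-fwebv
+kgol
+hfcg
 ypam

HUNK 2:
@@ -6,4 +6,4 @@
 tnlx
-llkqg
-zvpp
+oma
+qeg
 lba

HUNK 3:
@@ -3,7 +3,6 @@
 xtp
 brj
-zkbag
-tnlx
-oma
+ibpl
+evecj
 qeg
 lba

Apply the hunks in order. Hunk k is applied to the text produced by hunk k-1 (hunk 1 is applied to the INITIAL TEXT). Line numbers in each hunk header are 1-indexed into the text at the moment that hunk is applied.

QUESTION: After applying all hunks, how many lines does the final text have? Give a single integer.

Answer: 12

Derivation:
Hunk 1: at line 9 remove [fwebv] add [kgol,hfcg] -> 13 lines: qzby rbd xtp brj zkbag tnlx llkqg zvpp lba kgol hfcg ypam zhpj
Hunk 2: at line 6 remove [llkqg,zvpp] add [oma,qeg] -> 13 lines: qzby rbd xtp brj zkbag tnlx oma qeg lba kgol hfcg ypam zhpj
Hunk 3: at line 3 remove [zkbag,tnlx,oma] add [ibpl,evecj] -> 12 lines: qzby rbd xtp brj ibpl evecj qeg lba kgol hfcg ypam zhpj
Final line count: 12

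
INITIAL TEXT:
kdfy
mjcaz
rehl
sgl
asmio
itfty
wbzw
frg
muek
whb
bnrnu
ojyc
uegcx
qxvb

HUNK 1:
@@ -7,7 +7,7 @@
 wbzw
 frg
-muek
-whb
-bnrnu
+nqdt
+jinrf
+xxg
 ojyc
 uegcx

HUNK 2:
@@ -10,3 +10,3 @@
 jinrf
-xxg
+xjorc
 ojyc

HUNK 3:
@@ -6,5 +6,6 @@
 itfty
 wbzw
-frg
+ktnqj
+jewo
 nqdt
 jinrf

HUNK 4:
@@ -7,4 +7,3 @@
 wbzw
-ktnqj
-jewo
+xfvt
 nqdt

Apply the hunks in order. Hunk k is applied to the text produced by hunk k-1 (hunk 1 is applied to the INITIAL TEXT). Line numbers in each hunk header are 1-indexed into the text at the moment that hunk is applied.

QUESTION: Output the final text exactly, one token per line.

Hunk 1: at line 7 remove [muek,whb,bnrnu] add [nqdt,jinrf,xxg] -> 14 lines: kdfy mjcaz rehl sgl asmio itfty wbzw frg nqdt jinrf xxg ojyc uegcx qxvb
Hunk 2: at line 10 remove [xxg] add [xjorc] -> 14 lines: kdfy mjcaz rehl sgl asmio itfty wbzw frg nqdt jinrf xjorc ojyc uegcx qxvb
Hunk 3: at line 6 remove [frg] add [ktnqj,jewo] -> 15 lines: kdfy mjcaz rehl sgl asmio itfty wbzw ktnqj jewo nqdt jinrf xjorc ojyc uegcx qxvb
Hunk 4: at line 7 remove [ktnqj,jewo] add [xfvt] -> 14 lines: kdfy mjcaz rehl sgl asmio itfty wbzw xfvt nqdt jinrf xjorc ojyc uegcx qxvb

Answer: kdfy
mjcaz
rehl
sgl
asmio
itfty
wbzw
xfvt
nqdt
jinrf
xjorc
ojyc
uegcx
qxvb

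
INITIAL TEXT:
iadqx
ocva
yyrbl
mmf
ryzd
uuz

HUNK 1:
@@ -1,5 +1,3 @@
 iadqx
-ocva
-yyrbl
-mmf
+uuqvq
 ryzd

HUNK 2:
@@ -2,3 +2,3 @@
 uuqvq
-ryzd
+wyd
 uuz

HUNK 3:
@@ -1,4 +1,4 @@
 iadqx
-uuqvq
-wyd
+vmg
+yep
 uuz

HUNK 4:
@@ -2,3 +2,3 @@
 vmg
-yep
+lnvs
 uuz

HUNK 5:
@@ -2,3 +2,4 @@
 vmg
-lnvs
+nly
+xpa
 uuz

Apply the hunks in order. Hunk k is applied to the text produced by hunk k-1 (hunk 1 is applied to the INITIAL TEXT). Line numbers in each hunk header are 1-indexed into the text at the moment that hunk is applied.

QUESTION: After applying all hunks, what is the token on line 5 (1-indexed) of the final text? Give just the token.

Answer: uuz

Derivation:
Hunk 1: at line 1 remove [ocva,yyrbl,mmf] add [uuqvq] -> 4 lines: iadqx uuqvq ryzd uuz
Hunk 2: at line 2 remove [ryzd] add [wyd] -> 4 lines: iadqx uuqvq wyd uuz
Hunk 3: at line 1 remove [uuqvq,wyd] add [vmg,yep] -> 4 lines: iadqx vmg yep uuz
Hunk 4: at line 2 remove [yep] add [lnvs] -> 4 lines: iadqx vmg lnvs uuz
Hunk 5: at line 2 remove [lnvs] add [nly,xpa] -> 5 lines: iadqx vmg nly xpa uuz
Final line 5: uuz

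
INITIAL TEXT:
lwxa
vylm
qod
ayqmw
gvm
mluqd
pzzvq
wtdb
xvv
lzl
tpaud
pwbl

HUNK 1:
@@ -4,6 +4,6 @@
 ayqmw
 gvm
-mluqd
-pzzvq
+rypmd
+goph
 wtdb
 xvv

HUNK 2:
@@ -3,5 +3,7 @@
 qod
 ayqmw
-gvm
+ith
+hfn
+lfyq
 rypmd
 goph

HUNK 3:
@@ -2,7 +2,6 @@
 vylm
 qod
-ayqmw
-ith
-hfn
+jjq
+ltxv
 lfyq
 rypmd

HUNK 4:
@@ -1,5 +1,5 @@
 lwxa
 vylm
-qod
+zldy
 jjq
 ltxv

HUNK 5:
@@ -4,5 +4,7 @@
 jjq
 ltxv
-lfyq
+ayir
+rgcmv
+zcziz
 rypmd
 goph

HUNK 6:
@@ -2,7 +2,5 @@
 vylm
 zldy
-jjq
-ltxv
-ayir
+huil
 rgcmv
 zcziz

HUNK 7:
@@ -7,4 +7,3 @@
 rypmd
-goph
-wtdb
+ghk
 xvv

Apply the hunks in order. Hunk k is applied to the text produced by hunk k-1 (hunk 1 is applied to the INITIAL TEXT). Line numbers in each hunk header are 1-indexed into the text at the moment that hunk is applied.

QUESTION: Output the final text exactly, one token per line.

Answer: lwxa
vylm
zldy
huil
rgcmv
zcziz
rypmd
ghk
xvv
lzl
tpaud
pwbl

Derivation:
Hunk 1: at line 4 remove [mluqd,pzzvq] add [rypmd,goph] -> 12 lines: lwxa vylm qod ayqmw gvm rypmd goph wtdb xvv lzl tpaud pwbl
Hunk 2: at line 3 remove [gvm] add [ith,hfn,lfyq] -> 14 lines: lwxa vylm qod ayqmw ith hfn lfyq rypmd goph wtdb xvv lzl tpaud pwbl
Hunk 3: at line 2 remove [ayqmw,ith,hfn] add [jjq,ltxv] -> 13 lines: lwxa vylm qod jjq ltxv lfyq rypmd goph wtdb xvv lzl tpaud pwbl
Hunk 4: at line 1 remove [qod] add [zldy] -> 13 lines: lwxa vylm zldy jjq ltxv lfyq rypmd goph wtdb xvv lzl tpaud pwbl
Hunk 5: at line 4 remove [lfyq] add [ayir,rgcmv,zcziz] -> 15 lines: lwxa vylm zldy jjq ltxv ayir rgcmv zcziz rypmd goph wtdb xvv lzl tpaud pwbl
Hunk 6: at line 2 remove [jjq,ltxv,ayir] add [huil] -> 13 lines: lwxa vylm zldy huil rgcmv zcziz rypmd goph wtdb xvv lzl tpaud pwbl
Hunk 7: at line 7 remove [goph,wtdb] add [ghk] -> 12 lines: lwxa vylm zldy huil rgcmv zcziz rypmd ghk xvv lzl tpaud pwbl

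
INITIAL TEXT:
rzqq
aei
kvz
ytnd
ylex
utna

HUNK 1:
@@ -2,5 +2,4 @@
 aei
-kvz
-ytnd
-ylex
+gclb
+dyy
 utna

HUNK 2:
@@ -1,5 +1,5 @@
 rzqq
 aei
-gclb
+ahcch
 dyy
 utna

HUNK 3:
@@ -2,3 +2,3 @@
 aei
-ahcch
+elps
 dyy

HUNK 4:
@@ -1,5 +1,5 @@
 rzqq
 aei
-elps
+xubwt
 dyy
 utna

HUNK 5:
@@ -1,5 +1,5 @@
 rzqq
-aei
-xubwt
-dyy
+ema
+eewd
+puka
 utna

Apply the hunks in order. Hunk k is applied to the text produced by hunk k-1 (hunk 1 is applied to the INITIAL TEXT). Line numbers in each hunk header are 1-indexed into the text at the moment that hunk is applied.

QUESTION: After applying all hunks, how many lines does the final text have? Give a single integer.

Hunk 1: at line 2 remove [kvz,ytnd,ylex] add [gclb,dyy] -> 5 lines: rzqq aei gclb dyy utna
Hunk 2: at line 1 remove [gclb] add [ahcch] -> 5 lines: rzqq aei ahcch dyy utna
Hunk 3: at line 2 remove [ahcch] add [elps] -> 5 lines: rzqq aei elps dyy utna
Hunk 4: at line 1 remove [elps] add [xubwt] -> 5 lines: rzqq aei xubwt dyy utna
Hunk 5: at line 1 remove [aei,xubwt,dyy] add [ema,eewd,puka] -> 5 lines: rzqq ema eewd puka utna
Final line count: 5

Answer: 5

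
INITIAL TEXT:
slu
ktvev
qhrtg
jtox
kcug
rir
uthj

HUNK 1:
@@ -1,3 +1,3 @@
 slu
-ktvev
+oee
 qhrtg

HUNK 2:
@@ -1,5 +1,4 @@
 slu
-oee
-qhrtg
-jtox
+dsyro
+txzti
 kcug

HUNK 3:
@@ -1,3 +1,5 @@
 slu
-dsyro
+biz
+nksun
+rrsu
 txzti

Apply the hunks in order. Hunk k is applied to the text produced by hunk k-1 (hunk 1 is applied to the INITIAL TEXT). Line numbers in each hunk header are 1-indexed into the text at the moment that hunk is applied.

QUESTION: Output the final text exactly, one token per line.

Answer: slu
biz
nksun
rrsu
txzti
kcug
rir
uthj

Derivation:
Hunk 1: at line 1 remove [ktvev] add [oee] -> 7 lines: slu oee qhrtg jtox kcug rir uthj
Hunk 2: at line 1 remove [oee,qhrtg,jtox] add [dsyro,txzti] -> 6 lines: slu dsyro txzti kcug rir uthj
Hunk 3: at line 1 remove [dsyro] add [biz,nksun,rrsu] -> 8 lines: slu biz nksun rrsu txzti kcug rir uthj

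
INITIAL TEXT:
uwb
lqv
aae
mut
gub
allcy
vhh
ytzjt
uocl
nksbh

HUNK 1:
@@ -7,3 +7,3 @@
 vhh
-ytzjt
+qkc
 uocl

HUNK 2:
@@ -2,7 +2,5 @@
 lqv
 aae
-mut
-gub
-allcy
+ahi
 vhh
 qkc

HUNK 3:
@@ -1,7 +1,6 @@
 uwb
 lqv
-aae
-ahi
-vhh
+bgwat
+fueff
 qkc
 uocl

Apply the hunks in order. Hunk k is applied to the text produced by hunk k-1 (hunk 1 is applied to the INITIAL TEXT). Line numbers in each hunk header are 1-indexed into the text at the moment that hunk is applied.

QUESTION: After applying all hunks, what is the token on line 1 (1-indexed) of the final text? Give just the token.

Hunk 1: at line 7 remove [ytzjt] add [qkc] -> 10 lines: uwb lqv aae mut gub allcy vhh qkc uocl nksbh
Hunk 2: at line 2 remove [mut,gub,allcy] add [ahi] -> 8 lines: uwb lqv aae ahi vhh qkc uocl nksbh
Hunk 3: at line 1 remove [aae,ahi,vhh] add [bgwat,fueff] -> 7 lines: uwb lqv bgwat fueff qkc uocl nksbh
Final line 1: uwb

Answer: uwb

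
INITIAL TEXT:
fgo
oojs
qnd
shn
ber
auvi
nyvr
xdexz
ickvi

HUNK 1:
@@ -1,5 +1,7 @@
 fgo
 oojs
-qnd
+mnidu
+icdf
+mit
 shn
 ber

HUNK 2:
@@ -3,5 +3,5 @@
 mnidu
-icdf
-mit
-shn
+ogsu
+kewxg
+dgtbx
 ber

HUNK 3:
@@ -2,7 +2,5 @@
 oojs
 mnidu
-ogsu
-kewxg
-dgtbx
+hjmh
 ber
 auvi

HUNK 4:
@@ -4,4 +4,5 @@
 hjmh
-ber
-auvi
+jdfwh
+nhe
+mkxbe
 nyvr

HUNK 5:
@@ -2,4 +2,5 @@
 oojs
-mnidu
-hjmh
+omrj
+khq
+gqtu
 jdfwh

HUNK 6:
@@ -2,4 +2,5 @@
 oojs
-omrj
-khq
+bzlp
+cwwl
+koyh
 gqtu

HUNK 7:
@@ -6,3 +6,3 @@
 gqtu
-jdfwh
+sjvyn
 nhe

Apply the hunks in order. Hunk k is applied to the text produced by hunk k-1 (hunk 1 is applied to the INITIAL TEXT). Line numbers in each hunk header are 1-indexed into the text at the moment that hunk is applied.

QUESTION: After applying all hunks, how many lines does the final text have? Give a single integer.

Hunk 1: at line 1 remove [qnd] add [mnidu,icdf,mit] -> 11 lines: fgo oojs mnidu icdf mit shn ber auvi nyvr xdexz ickvi
Hunk 2: at line 3 remove [icdf,mit,shn] add [ogsu,kewxg,dgtbx] -> 11 lines: fgo oojs mnidu ogsu kewxg dgtbx ber auvi nyvr xdexz ickvi
Hunk 3: at line 2 remove [ogsu,kewxg,dgtbx] add [hjmh] -> 9 lines: fgo oojs mnidu hjmh ber auvi nyvr xdexz ickvi
Hunk 4: at line 4 remove [ber,auvi] add [jdfwh,nhe,mkxbe] -> 10 lines: fgo oojs mnidu hjmh jdfwh nhe mkxbe nyvr xdexz ickvi
Hunk 5: at line 2 remove [mnidu,hjmh] add [omrj,khq,gqtu] -> 11 lines: fgo oojs omrj khq gqtu jdfwh nhe mkxbe nyvr xdexz ickvi
Hunk 6: at line 2 remove [omrj,khq] add [bzlp,cwwl,koyh] -> 12 lines: fgo oojs bzlp cwwl koyh gqtu jdfwh nhe mkxbe nyvr xdexz ickvi
Hunk 7: at line 6 remove [jdfwh] add [sjvyn] -> 12 lines: fgo oojs bzlp cwwl koyh gqtu sjvyn nhe mkxbe nyvr xdexz ickvi
Final line count: 12

Answer: 12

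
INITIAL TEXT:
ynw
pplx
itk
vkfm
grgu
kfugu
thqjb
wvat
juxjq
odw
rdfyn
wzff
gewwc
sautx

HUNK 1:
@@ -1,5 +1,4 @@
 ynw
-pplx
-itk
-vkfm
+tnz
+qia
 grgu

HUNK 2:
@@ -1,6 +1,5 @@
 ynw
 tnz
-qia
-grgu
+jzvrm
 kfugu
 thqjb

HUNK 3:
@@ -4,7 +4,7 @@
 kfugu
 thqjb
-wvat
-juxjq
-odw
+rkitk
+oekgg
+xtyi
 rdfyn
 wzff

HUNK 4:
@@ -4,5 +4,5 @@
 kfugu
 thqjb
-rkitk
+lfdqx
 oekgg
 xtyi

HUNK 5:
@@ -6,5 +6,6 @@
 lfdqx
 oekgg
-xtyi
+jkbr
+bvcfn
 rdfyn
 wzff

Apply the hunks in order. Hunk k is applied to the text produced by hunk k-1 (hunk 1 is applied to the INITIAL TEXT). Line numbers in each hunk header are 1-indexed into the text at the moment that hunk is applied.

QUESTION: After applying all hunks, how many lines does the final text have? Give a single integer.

Hunk 1: at line 1 remove [pplx,itk,vkfm] add [tnz,qia] -> 13 lines: ynw tnz qia grgu kfugu thqjb wvat juxjq odw rdfyn wzff gewwc sautx
Hunk 2: at line 1 remove [qia,grgu] add [jzvrm] -> 12 lines: ynw tnz jzvrm kfugu thqjb wvat juxjq odw rdfyn wzff gewwc sautx
Hunk 3: at line 4 remove [wvat,juxjq,odw] add [rkitk,oekgg,xtyi] -> 12 lines: ynw tnz jzvrm kfugu thqjb rkitk oekgg xtyi rdfyn wzff gewwc sautx
Hunk 4: at line 4 remove [rkitk] add [lfdqx] -> 12 lines: ynw tnz jzvrm kfugu thqjb lfdqx oekgg xtyi rdfyn wzff gewwc sautx
Hunk 5: at line 6 remove [xtyi] add [jkbr,bvcfn] -> 13 lines: ynw tnz jzvrm kfugu thqjb lfdqx oekgg jkbr bvcfn rdfyn wzff gewwc sautx
Final line count: 13

Answer: 13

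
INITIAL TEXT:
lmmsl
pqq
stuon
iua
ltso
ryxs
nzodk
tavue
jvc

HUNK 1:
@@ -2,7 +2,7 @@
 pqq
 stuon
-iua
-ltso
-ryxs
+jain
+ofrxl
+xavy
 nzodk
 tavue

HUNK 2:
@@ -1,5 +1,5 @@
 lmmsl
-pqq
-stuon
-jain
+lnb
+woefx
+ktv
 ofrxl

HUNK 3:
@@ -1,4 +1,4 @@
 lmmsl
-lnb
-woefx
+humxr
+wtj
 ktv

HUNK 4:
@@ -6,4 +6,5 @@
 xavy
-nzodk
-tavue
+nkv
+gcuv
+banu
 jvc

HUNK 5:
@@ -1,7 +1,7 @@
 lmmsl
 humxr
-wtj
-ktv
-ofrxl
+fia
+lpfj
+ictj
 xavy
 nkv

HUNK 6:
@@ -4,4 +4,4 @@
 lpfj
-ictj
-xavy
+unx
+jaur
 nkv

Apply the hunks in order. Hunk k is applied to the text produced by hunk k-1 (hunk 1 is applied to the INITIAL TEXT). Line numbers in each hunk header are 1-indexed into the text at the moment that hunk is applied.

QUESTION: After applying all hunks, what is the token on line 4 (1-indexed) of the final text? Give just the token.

Hunk 1: at line 2 remove [iua,ltso,ryxs] add [jain,ofrxl,xavy] -> 9 lines: lmmsl pqq stuon jain ofrxl xavy nzodk tavue jvc
Hunk 2: at line 1 remove [pqq,stuon,jain] add [lnb,woefx,ktv] -> 9 lines: lmmsl lnb woefx ktv ofrxl xavy nzodk tavue jvc
Hunk 3: at line 1 remove [lnb,woefx] add [humxr,wtj] -> 9 lines: lmmsl humxr wtj ktv ofrxl xavy nzodk tavue jvc
Hunk 4: at line 6 remove [nzodk,tavue] add [nkv,gcuv,banu] -> 10 lines: lmmsl humxr wtj ktv ofrxl xavy nkv gcuv banu jvc
Hunk 5: at line 1 remove [wtj,ktv,ofrxl] add [fia,lpfj,ictj] -> 10 lines: lmmsl humxr fia lpfj ictj xavy nkv gcuv banu jvc
Hunk 6: at line 4 remove [ictj,xavy] add [unx,jaur] -> 10 lines: lmmsl humxr fia lpfj unx jaur nkv gcuv banu jvc
Final line 4: lpfj

Answer: lpfj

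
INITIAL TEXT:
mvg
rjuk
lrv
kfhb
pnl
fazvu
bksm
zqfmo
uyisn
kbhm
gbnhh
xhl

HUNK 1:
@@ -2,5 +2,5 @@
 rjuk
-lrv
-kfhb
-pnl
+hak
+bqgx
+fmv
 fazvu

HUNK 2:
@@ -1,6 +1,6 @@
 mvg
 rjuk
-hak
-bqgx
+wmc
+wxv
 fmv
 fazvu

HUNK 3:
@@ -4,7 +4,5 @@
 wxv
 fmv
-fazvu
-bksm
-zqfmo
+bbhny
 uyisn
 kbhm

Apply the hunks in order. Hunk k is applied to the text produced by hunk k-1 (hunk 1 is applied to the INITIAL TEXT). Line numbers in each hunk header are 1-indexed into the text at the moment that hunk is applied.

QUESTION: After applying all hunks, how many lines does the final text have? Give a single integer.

Answer: 10

Derivation:
Hunk 1: at line 2 remove [lrv,kfhb,pnl] add [hak,bqgx,fmv] -> 12 lines: mvg rjuk hak bqgx fmv fazvu bksm zqfmo uyisn kbhm gbnhh xhl
Hunk 2: at line 1 remove [hak,bqgx] add [wmc,wxv] -> 12 lines: mvg rjuk wmc wxv fmv fazvu bksm zqfmo uyisn kbhm gbnhh xhl
Hunk 3: at line 4 remove [fazvu,bksm,zqfmo] add [bbhny] -> 10 lines: mvg rjuk wmc wxv fmv bbhny uyisn kbhm gbnhh xhl
Final line count: 10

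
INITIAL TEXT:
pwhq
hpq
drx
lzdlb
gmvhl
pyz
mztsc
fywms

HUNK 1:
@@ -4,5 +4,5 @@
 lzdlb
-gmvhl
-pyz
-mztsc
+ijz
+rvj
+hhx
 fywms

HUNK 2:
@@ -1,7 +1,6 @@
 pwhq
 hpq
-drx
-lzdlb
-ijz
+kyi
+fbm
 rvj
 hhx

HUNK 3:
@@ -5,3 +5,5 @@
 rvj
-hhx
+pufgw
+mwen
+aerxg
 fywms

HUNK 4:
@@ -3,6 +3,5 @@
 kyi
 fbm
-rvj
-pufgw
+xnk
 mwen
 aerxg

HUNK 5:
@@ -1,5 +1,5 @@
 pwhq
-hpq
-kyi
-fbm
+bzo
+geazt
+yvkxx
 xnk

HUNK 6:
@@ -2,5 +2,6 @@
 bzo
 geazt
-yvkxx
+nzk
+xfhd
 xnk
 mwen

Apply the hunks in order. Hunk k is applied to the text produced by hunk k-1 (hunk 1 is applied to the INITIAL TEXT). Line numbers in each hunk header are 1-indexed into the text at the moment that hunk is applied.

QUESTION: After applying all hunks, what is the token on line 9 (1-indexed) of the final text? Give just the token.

Answer: fywms

Derivation:
Hunk 1: at line 4 remove [gmvhl,pyz,mztsc] add [ijz,rvj,hhx] -> 8 lines: pwhq hpq drx lzdlb ijz rvj hhx fywms
Hunk 2: at line 1 remove [drx,lzdlb,ijz] add [kyi,fbm] -> 7 lines: pwhq hpq kyi fbm rvj hhx fywms
Hunk 3: at line 5 remove [hhx] add [pufgw,mwen,aerxg] -> 9 lines: pwhq hpq kyi fbm rvj pufgw mwen aerxg fywms
Hunk 4: at line 3 remove [rvj,pufgw] add [xnk] -> 8 lines: pwhq hpq kyi fbm xnk mwen aerxg fywms
Hunk 5: at line 1 remove [hpq,kyi,fbm] add [bzo,geazt,yvkxx] -> 8 lines: pwhq bzo geazt yvkxx xnk mwen aerxg fywms
Hunk 6: at line 2 remove [yvkxx] add [nzk,xfhd] -> 9 lines: pwhq bzo geazt nzk xfhd xnk mwen aerxg fywms
Final line 9: fywms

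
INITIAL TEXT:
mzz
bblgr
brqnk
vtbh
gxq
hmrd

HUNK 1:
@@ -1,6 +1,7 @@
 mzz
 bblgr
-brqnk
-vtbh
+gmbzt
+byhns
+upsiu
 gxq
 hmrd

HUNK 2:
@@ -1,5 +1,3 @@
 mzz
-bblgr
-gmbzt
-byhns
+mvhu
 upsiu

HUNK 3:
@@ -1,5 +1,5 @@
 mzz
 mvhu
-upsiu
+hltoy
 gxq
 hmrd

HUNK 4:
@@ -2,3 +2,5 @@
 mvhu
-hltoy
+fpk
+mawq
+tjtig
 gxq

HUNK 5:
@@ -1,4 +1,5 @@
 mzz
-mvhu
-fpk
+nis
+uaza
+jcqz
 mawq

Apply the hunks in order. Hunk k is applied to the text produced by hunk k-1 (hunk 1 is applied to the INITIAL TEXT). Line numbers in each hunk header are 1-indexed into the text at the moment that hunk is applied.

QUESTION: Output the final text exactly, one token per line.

Answer: mzz
nis
uaza
jcqz
mawq
tjtig
gxq
hmrd

Derivation:
Hunk 1: at line 1 remove [brqnk,vtbh] add [gmbzt,byhns,upsiu] -> 7 lines: mzz bblgr gmbzt byhns upsiu gxq hmrd
Hunk 2: at line 1 remove [bblgr,gmbzt,byhns] add [mvhu] -> 5 lines: mzz mvhu upsiu gxq hmrd
Hunk 3: at line 1 remove [upsiu] add [hltoy] -> 5 lines: mzz mvhu hltoy gxq hmrd
Hunk 4: at line 2 remove [hltoy] add [fpk,mawq,tjtig] -> 7 lines: mzz mvhu fpk mawq tjtig gxq hmrd
Hunk 5: at line 1 remove [mvhu,fpk] add [nis,uaza,jcqz] -> 8 lines: mzz nis uaza jcqz mawq tjtig gxq hmrd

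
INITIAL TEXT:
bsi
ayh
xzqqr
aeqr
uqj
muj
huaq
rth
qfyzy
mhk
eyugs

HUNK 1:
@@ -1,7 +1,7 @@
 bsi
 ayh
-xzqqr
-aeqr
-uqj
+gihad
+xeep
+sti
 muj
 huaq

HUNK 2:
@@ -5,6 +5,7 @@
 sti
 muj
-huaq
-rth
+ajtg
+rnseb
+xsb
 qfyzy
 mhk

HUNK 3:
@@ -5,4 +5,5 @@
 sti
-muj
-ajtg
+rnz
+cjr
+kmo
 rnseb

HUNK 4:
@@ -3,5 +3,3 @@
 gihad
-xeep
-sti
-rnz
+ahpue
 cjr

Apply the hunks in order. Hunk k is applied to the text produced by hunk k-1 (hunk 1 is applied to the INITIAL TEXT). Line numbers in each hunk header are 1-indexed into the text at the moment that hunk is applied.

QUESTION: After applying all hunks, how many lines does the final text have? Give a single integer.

Hunk 1: at line 1 remove [xzqqr,aeqr,uqj] add [gihad,xeep,sti] -> 11 lines: bsi ayh gihad xeep sti muj huaq rth qfyzy mhk eyugs
Hunk 2: at line 5 remove [huaq,rth] add [ajtg,rnseb,xsb] -> 12 lines: bsi ayh gihad xeep sti muj ajtg rnseb xsb qfyzy mhk eyugs
Hunk 3: at line 5 remove [muj,ajtg] add [rnz,cjr,kmo] -> 13 lines: bsi ayh gihad xeep sti rnz cjr kmo rnseb xsb qfyzy mhk eyugs
Hunk 4: at line 3 remove [xeep,sti,rnz] add [ahpue] -> 11 lines: bsi ayh gihad ahpue cjr kmo rnseb xsb qfyzy mhk eyugs
Final line count: 11

Answer: 11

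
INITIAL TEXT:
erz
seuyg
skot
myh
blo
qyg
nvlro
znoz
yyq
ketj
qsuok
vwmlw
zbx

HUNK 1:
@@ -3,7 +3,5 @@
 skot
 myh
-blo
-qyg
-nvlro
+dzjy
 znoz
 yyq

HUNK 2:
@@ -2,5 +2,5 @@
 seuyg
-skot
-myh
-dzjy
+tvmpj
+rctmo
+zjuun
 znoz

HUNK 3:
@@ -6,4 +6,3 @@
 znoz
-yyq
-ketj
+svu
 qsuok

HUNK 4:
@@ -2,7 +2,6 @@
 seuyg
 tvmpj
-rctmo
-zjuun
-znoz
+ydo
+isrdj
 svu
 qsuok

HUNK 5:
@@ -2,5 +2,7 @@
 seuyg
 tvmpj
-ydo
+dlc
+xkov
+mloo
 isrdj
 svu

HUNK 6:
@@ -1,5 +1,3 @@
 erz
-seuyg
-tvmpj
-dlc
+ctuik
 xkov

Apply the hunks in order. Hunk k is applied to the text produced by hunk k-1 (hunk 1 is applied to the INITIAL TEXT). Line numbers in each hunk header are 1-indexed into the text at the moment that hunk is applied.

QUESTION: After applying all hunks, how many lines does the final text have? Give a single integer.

Hunk 1: at line 3 remove [blo,qyg,nvlro] add [dzjy] -> 11 lines: erz seuyg skot myh dzjy znoz yyq ketj qsuok vwmlw zbx
Hunk 2: at line 2 remove [skot,myh,dzjy] add [tvmpj,rctmo,zjuun] -> 11 lines: erz seuyg tvmpj rctmo zjuun znoz yyq ketj qsuok vwmlw zbx
Hunk 3: at line 6 remove [yyq,ketj] add [svu] -> 10 lines: erz seuyg tvmpj rctmo zjuun znoz svu qsuok vwmlw zbx
Hunk 4: at line 2 remove [rctmo,zjuun,znoz] add [ydo,isrdj] -> 9 lines: erz seuyg tvmpj ydo isrdj svu qsuok vwmlw zbx
Hunk 5: at line 2 remove [ydo] add [dlc,xkov,mloo] -> 11 lines: erz seuyg tvmpj dlc xkov mloo isrdj svu qsuok vwmlw zbx
Hunk 6: at line 1 remove [seuyg,tvmpj,dlc] add [ctuik] -> 9 lines: erz ctuik xkov mloo isrdj svu qsuok vwmlw zbx
Final line count: 9

Answer: 9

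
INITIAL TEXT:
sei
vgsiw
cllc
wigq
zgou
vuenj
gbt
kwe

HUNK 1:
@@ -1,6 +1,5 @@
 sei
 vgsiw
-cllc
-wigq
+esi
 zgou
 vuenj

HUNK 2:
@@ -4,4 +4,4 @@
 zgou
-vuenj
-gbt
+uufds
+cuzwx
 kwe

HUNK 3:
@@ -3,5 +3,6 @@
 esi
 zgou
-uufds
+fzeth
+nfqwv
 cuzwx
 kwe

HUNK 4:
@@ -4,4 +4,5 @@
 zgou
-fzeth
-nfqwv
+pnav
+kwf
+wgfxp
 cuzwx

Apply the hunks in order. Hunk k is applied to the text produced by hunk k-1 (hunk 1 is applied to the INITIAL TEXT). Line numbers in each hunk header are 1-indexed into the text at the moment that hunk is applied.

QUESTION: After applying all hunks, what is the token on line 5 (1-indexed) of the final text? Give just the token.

Hunk 1: at line 1 remove [cllc,wigq] add [esi] -> 7 lines: sei vgsiw esi zgou vuenj gbt kwe
Hunk 2: at line 4 remove [vuenj,gbt] add [uufds,cuzwx] -> 7 lines: sei vgsiw esi zgou uufds cuzwx kwe
Hunk 3: at line 3 remove [uufds] add [fzeth,nfqwv] -> 8 lines: sei vgsiw esi zgou fzeth nfqwv cuzwx kwe
Hunk 4: at line 4 remove [fzeth,nfqwv] add [pnav,kwf,wgfxp] -> 9 lines: sei vgsiw esi zgou pnav kwf wgfxp cuzwx kwe
Final line 5: pnav

Answer: pnav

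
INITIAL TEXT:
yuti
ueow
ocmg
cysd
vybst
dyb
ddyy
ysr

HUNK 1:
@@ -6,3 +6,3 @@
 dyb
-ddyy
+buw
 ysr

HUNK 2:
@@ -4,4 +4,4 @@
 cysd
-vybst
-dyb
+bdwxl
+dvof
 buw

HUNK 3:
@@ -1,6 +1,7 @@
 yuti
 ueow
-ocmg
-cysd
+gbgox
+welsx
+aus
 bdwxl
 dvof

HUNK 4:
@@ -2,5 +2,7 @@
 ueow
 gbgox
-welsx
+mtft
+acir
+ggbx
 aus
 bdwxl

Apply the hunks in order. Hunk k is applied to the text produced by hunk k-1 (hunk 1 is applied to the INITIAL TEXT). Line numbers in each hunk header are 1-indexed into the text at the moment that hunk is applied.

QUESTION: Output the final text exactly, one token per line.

Answer: yuti
ueow
gbgox
mtft
acir
ggbx
aus
bdwxl
dvof
buw
ysr

Derivation:
Hunk 1: at line 6 remove [ddyy] add [buw] -> 8 lines: yuti ueow ocmg cysd vybst dyb buw ysr
Hunk 2: at line 4 remove [vybst,dyb] add [bdwxl,dvof] -> 8 lines: yuti ueow ocmg cysd bdwxl dvof buw ysr
Hunk 3: at line 1 remove [ocmg,cysd] add [gbgox,welsx,aus] -> 9 lines: yuti ueow gbgox welsx aus bdwxl dvof buw ysr
Hunk 4: at line 2 remove [welsx] add [mtft,acir,ggbx] -> 11 lines: yuti ueow gbgox mtft acir ggbx aus bdwxl dvof buw ysr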